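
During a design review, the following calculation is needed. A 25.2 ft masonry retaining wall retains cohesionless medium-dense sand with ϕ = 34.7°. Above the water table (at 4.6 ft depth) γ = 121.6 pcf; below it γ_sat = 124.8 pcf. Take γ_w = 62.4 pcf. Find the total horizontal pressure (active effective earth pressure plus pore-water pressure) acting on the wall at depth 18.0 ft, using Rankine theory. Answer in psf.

1220 psf

K_a = (1 − sin φ)/(1 + sin φ) = 0.2745.
γ' = 124.8 − 62.4 = 62.40 pcf.
Effective vertical stress at 18.0 ft: σ'_v = 121.6×4.6 + 62.40×13.4 = 1396 psf.
σ'_h = K_a σ'_v = 0.2745 × 1396 = 383.0 psf; u = γ_w × 13.4 = 836.2 psf.
Total σ_h = 383.0 + 836.2 = 1219 psf.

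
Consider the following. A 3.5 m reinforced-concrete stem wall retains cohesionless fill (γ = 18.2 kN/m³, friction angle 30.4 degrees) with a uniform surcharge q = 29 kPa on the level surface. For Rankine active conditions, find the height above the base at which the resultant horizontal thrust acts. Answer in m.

K_a = 0.3280.
Triangular part P₁ = ½K_aγH² = 36.56 at H/3 = 1.167 m; rectangular part P₂ = K_a q H = 33.29 at H/2 = 1.750 m.
ȳ = (P₁·1.167 + P₂·1.750)/(P₁+P₂) = 1.445 m.

1.44 m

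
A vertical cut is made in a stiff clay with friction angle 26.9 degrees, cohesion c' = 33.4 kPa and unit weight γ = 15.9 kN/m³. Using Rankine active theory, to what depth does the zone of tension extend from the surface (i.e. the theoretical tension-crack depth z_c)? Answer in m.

K_a = tan²(45° − 26.9°/2) = 0.3770; √K_a = 0.6140.
The active pressure is zero where K_a γ z = 2c√K_a, so z_c = 2c/(γ√K_a) = 2×33.4/(15.9×0.6140) = 6.842 m.

6.84 m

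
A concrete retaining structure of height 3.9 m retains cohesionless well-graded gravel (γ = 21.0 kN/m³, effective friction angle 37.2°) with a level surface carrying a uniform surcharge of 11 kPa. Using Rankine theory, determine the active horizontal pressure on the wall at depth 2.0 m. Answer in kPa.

13.1 kPa

K_a = (1 − sin φ)/(1 + sin φ) = 0.2464.
σ_v = γz + q = 21.0 × 2.0 + 11 = 53.00 kPa.
σ_h = K_a σ_v = 0.2464 × 53.00 = 13.06 kPa.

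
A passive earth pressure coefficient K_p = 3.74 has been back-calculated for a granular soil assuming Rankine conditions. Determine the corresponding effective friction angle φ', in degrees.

K_p = (1+sin φ)/(1−sin φ) ⇒ sin φ = (K_p − 1)/(K_p + 1) = 0.5781.
φ = arcsin(0.5781) = 35.31°.

35.3°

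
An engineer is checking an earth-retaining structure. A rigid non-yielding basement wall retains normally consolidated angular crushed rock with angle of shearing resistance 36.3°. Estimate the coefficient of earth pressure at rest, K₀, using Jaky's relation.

K₀ = 1 − sin φ' = 1 − sin 36.3° = 0.4080.

0.408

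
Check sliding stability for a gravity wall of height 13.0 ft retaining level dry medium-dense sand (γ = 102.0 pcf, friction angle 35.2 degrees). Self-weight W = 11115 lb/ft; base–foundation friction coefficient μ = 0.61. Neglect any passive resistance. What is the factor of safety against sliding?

K_a = tan²(45° − 35.2°/2) = 0.2687.
P_a = ½K_aγH² = 0.5×0.2687×102.0×13.0² = 2316 lb/ft, acting at H/3 = 4.333 ft above the base.
FS_sliding = μW / P_a = 0.61×11115 / 2316 = 2.928.

2.93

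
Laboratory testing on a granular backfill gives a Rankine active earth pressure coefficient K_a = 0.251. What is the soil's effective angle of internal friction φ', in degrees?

K_a = tan²(45° − φ/2) ⇒ 45° − φ/2 = arctan(√0.251) = 26.61°.
φ = 2(45° − 26.61°) = 36.78°.

36.8°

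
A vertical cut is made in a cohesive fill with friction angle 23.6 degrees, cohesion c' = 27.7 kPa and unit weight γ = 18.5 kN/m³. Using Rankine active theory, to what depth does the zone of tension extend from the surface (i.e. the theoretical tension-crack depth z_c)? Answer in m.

K_a = tan²(45° − 23.6°/2) = 0.4282; √K_a = 0.6544.
The active pressure is zero where K_a γ z = 2c√K_a, so z_c = 2c/(γ√K_a) = 2×27.7/(18.5×0.6544) = 4.576 m.

4.58 m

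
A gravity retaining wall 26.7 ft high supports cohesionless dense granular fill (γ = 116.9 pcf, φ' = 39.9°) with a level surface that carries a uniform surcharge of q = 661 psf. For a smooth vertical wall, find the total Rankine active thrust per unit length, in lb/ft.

13000 lb/ft

K_a = tan²(45° − φ/2) = 0.2184.
Soil triangle: ½ K_a γ H² = 0.5×0.2184×116.9×26.7² = 9102 lb/ft.
Surcharge rectangle: K_a q H = 0.2184×661×26.7 = 3855 lb/ft.
Total = 9102 + 3855 = 12960 lb/ft.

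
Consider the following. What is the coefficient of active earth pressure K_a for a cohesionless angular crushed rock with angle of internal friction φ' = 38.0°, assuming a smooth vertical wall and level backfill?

0.238

K_a = (1 − sin φ)/(1 + sin φ) = (1 − sin 38.0°)/(1 + sin 38.0°) = 0.2379.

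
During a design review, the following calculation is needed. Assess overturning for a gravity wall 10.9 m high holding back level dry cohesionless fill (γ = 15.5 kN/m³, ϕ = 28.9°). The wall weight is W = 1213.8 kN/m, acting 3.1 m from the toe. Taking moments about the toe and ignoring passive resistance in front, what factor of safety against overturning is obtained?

K_a = tan²(45° − 28.9°/2) = 0.3484.
P_a = ½K_aγH² = 0.5×0.3484×15.5×10.9² = 320.8 kN/m, acting at H/3 = 3.633 m above the base.
Overturning moment M_o = P_a × H/3 = 320.8 × 3.633 = 1165.
Resisting moment M_r = W × 3.1 = 1213.8 × 3.1 = 3763.
FS_overturning = M_r/M_o = 3763/1165 = 3.229.

3.23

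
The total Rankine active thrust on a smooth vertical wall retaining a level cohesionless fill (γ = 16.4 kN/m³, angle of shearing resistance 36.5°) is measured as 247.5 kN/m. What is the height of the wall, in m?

K_a = 0.2541. P_a = ½ K_a γ H² ⇒ H = √(2P_a/(K_a γ)).
H = √(2×247.5/(0.2541×16.4)) = 10.90 m.

10.9 m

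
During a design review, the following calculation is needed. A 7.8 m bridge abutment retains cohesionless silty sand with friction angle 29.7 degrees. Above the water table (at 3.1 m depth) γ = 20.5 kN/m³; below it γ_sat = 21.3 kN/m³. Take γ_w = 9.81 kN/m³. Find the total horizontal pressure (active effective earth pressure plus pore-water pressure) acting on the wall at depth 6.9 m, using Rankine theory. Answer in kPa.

73.4 kPa

K_a = (1 − sin φ)/(1 + sin φ) = 0.3374.
γ' = 21.3 − 9.81 = 11.49 kN/m³.
Effective vertical stress at 6.9 m: σ'_v = 20.5×3.1 + 11.49×3.80 = 107.2 kPa.
σ'_h = K_a σ'_v = 0.3374 × 107.2 = 36.17 kPa; u = γ_w × 3.80 = 37.28 kPa.
Total σ_h = 36.17 + 37.28 = 73.45 kPa.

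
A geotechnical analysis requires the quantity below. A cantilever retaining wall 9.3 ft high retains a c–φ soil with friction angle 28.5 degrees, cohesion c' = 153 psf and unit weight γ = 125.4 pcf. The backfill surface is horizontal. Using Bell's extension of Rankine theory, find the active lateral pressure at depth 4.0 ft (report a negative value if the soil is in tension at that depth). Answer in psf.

K_a = (1 − sin φ)/(1 + sin φ) = 0.3540.
σ_a = K_a γ z − 2c√K_a = 0.3540×125.4×4.0 − 2×153×0.5949 = -4.509 psf.

-4.51 psf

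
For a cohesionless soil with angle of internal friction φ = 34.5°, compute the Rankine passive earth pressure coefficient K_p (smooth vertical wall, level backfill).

3.61

K_p = (1 + sin φ)/(1 − sin φ) = tan²(45° + 34.5°/2) = 3.613.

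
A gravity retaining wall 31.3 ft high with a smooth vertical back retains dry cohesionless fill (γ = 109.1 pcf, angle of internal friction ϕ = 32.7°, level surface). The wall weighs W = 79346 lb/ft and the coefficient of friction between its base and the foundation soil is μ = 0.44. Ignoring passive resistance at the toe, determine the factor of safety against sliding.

2.19

K_a = tan²(45° − 32.7°/2) = 0.2985.
P_a = ½K_aγH² = 0.5×0.2985×109.1×31.3² = 15950 lb/ft, acting at H/3 = 10.43 ft above the base.
FS_sliding = μW / P_a = 0.44×79346 / 15950 = 2.189.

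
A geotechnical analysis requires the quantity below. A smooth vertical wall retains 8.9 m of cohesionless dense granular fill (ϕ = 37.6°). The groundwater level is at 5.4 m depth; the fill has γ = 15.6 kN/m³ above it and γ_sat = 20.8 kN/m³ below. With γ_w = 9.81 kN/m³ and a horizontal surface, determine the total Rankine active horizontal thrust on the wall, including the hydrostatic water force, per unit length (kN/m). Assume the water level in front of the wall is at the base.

203 kN/m

K_a = tan²(45° − φ/2) = 0.2421.
γ' = 20.8 − 9.81 = 10.99 kN/m³. Depth below WT = 3.5 m.
σ'_h at WT = K_a γ d_w = 20.40 kPa; at base = 20.40 + K_a γ' × 3.5 = 29.71 kPa.
P₁ (0–5.4 m) = ½×20.40×5.4 = 55.07. P₂ (5.4–8.9 m) = ½(20.40+29.71)×3.5 = 87.69.
P_w = ½ γ_w h₂² = 0.5×9.81×3.5² = 60.09. Total = 55.07+87.69+60.09 = 202.8 kN/m.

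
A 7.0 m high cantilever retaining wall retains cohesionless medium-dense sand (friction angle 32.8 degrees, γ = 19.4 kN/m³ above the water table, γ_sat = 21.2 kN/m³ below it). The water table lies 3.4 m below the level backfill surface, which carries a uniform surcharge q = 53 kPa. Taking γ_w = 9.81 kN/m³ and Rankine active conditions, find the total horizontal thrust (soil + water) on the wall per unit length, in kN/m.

K_a = tan²(45° − φ/2) = 0.2973.
γ' = 21.2 − 9.81 = 11.39 kN/m³. h₂ = H − d_w = 3.6 m.
σ'_h: at surface K_a·q = 15.75; at WT K_a(q+γd_w) = 35.36; at base K_a(q+γd_w+γ'h₂) = 47.55 kPa.
P₁ = ½(15.75+35.36)×3.4 = 86.90; P₂ = ½(35.36+47.55)×3.6 = 149.2; P_w = ½γ_w h₂² = 63.57.
Total = 86.90+149.2+63.57 = 299.7 kN/m.

300 kN/m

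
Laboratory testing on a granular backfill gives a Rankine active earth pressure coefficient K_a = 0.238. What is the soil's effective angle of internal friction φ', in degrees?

K_a = tan²(45° − φ/2) ⇒ 45° − φ/2 = arctan(√0.238) = 26.01°.
φ = 2(45° − 26.01°) = 37.99°.

38.0°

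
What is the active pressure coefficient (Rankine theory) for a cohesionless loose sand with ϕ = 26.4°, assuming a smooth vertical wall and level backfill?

K_a = tan²(45° − φ/2) = tan²(31.80°) = 0.3844.

0.384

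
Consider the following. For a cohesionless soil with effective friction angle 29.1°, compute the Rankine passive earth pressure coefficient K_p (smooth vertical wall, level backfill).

2.89

K_p = (1 + sin φ)/(1 − sin φ) = tan²(45° + 29.1°/2) = 2.894.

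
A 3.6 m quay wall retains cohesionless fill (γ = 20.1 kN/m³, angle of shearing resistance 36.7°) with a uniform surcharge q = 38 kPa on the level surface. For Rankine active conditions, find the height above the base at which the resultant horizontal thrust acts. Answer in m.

K_a = 0.2519.
Triangular part P₁ = ½K_aγH² = 32.80 at H/3 = 1.200 m; rectangular part P₂ = K_a q H = 34.45 at H/2 = 1.800 m.
ȳ = (P₁·1.200 + P₂·1.800)/(P₁+P₂) = 1.507 m.

1.51 m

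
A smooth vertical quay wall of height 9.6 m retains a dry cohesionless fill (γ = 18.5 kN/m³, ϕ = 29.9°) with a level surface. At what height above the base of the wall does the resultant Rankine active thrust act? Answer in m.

3.20 m

K_a = 0.3347.
The pressure distribution is triangular, so the resultant acts at H/3 above the base = 9.6/3 = 3.200 m.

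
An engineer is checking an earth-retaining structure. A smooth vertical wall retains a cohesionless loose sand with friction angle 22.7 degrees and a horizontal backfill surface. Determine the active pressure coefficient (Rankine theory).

0.443

K_a = tan²(45° − φ/2) = tan²(33.65°) = 0.4431.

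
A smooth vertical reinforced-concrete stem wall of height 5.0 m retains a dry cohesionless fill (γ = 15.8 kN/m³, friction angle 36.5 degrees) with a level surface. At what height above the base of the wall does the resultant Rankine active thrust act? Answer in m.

K_a = 0.2541.
The pressure distribution is triangular, so the resultant acts at H/3 above the base = 5.0/3 = 1.667 m.

1.67 m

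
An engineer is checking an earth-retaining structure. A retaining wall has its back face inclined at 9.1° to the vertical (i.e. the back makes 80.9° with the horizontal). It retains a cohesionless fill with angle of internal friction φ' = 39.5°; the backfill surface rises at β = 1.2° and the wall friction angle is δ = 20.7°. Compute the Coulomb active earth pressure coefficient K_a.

0.274

K_a = sin²(α+φ) / [sin²α · sin(α−δ) · (1 + √{sin(φ+δ)sin(φ−β) / (sin(α−δ)sin(α+β))})²].
With α = 80.9°, φ = 39.5°, δ = 20.7°, β = 1.2°: K_a = 0.2741.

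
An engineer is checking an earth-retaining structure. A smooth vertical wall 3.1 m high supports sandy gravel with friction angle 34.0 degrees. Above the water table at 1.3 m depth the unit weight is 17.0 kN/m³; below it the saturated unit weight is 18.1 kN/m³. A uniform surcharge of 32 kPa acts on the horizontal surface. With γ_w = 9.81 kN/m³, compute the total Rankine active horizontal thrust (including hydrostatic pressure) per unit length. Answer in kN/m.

63.0 kN/m

K_a = tan²(45° − φ/2) = 0.2827.
γ' = 18.1 − 9.81 = 8.290 kN/m³. h₂ = H − d_w = 1.8 m.
σ'_h: at surface K_a·q = 9.047; at WT K_a(q+γd_w) = 15.29; at base K_a(q+γd_w+γ'h₂) = 19.51 kPa.
P₁ = ½(9.047+15.29)×1.3 = 15.82; P₂ = ½(15.29+19.51)×1.8 = 31.33; P_w = ½γ_w h₂² = 15.89.
Total = 15.82+31.33+15.89 = 63.04 kN/m.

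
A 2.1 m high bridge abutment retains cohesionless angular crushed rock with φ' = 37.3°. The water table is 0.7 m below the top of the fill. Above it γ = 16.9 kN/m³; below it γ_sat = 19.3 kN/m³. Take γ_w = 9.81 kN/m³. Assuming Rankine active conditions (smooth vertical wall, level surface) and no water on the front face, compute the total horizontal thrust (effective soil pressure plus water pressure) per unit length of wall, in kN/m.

17.0 kN/m

K_a = tan²(45° − φ/2) = 0.2453.
γ' = 19.3 − 9.81 = 9.490 kN/m³. Depth below WT = 1.4 m.
σ'_h at WT = K_a γ d_w = 2.902 kPa; at base = 2.902 + K_a γ' × 1.4 = 6.162 kPa.
P₁ (0–0.7 m) = ½×2.902×0.7 = 1.016. P₂ (0.7–2.1 m) = ½(2.902+6.162)×1.4 = 6.345.
P_w = ½ γ_w h₂² = 0.5×9.81×1.4² = 9.614. Total = 1.016+6.345+9.614 = 16.97 kN/m.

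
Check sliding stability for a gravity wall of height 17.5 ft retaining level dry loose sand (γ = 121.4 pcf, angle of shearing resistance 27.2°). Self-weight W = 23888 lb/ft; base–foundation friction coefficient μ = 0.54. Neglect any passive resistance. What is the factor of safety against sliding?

K_a = tan²(45° − 27.2°/2) = 0.3726.
P_a = ½K_aγH² = 0.5×0.3726×121.4×17.5² = 6926 lb/ft, acting at H/3 = 5.833 ft above the base.
FS_sliding = μW / P_a = 0.54×23888 / 6926 = 1.862.

1.86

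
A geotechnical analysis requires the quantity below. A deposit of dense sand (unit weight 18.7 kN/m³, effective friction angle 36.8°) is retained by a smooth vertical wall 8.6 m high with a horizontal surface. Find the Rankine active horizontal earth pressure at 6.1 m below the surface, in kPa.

28.6 kPa

K_a = (1 − sin φ)/(1 + sin φ) = 0.2508.
σ_h = K_a γ z = 0.2508 × 18.7 × 6.1 = 28.60 kPa.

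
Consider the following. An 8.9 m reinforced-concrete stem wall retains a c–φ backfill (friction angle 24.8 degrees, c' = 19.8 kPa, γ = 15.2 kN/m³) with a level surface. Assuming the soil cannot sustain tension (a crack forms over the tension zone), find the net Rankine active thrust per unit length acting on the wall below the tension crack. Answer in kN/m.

72.4 kN/m

K_a = 0.4090; √K_a = 0.6395.
Tension-crack depth z_c = 2c/(γ√K_a) = 2×19.8/(15.2×0.6395) = 4.074 m.
σ_a at base = K_a γ H − 2c√K_a = 0.4090×15.2×8.9 − 2×19.8×0.6395 = 30.00 kPa.
P_a = ½ × 30.00 × (H − z_c) = 0.5×30.00×4.826 = 72.40 kN/m.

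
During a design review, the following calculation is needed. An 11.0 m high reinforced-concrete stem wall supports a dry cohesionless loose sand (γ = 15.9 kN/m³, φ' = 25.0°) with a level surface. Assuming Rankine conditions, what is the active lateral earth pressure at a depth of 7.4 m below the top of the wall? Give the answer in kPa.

47.8 kPa

K_a = (1 − sin φ)/(1 + sin φ) = 0.4059.
σ_h = K_a γ z = 0.4059 × 15.9 × 7.4 = 47.75 kPa.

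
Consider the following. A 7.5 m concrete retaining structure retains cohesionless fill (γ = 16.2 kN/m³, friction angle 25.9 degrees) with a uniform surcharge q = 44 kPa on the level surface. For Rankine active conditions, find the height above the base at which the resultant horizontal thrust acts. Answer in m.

K_a = 0.3920.
Triangular part P₁ = ½K_aγH² = 178.6 at H/3 = 2.500 m; rectangular part P₂ = K_a q H = 129.4 at H/2 = 3.750 m.
ȳ = (P₁·2.500 + P₂·3.750)/(P₁+P₂) = 3.025 m.

3.03 m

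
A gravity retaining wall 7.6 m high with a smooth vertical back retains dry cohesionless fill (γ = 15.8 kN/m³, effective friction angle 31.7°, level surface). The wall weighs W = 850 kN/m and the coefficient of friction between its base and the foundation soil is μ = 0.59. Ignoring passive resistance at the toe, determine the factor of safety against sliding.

K_a = tan²(45° − 31.7°/2) = 0.3111.
P_a = ½K_aγH² = 0.5×0.3111×15.8×7.6² = 141.9 kN/m, acting at H/3 = 2.533 m above the base.
FS_sliding = μW / P_a = 0.59×850 / 141.9 = 3.533.

3.53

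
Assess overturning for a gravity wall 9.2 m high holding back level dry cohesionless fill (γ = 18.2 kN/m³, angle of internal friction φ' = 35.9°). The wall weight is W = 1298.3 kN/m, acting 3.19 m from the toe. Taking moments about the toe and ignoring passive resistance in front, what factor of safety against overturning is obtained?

K_a = tan²(45° − 35.9°/2) = 0.2607.
P_a = ½K_aγH² = 0.5×0.2607×18.2×9.2² = 200.8 kN/m, acting at H/3 = 3.067 m above the base.
Overturning moment M_o = P_a × H/3 = 200.8 × 3.067 = 615.9.
Resisting moment M_r = W × 3.19 = 1298.3 × 3.19 = 4142.
FS_overturning = M_r/M_o = 4142/615.9 = 6.725.

6.72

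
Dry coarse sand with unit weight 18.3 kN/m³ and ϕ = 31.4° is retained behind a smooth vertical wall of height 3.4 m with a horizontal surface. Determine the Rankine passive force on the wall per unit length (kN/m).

K_p = tan²(45° + φ/2) = 3.175.
P_p = ½ K_p γ H² = 0.5 × 3.175 × 18.3 × 3.4² = 335.9 kN/m.

336 kN/m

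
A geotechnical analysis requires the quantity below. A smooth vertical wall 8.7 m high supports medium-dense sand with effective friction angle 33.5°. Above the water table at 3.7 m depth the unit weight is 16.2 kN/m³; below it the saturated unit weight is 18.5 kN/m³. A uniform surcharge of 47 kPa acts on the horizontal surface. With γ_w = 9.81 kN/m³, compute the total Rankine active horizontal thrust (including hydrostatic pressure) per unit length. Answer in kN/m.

K_a = tan²(45° − φ/2) = 0.2887.
γ' = 18.5 − 9.81 = 8.690 kN/m³. h₂ = H − d_w = 5.0 m.
σ'_h: at surface K_a·q = 13.57; at WT K_a(q+γd_w) = 30.87; at base K_a(q+γd_w+γ'h₂) = 43.42 kPa.
P₁ = ½(13.57+30.87)×3.7 = 82.22; P₂ = ½(30.87+43.42)×5.0 = 185.7; P_w = ½γ_w h₂² = 122.6.
Total = 82.22+185.7+122.6 = 390.6 kN/m.

391 kN/m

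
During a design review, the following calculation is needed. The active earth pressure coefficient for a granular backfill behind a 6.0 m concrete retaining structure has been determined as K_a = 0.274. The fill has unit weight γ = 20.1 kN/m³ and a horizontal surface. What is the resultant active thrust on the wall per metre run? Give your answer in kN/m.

P = ½ K_a γ H² = 0.5 × 0.274 × 20.1 × 6.0² = 99.13 kN/m.

99.1 kN/m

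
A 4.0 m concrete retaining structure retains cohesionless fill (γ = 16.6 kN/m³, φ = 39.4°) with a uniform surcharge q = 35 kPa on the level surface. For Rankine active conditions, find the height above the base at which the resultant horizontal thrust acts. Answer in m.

K_a = 0.2234.
Triangular part P₁ = ½K_aγH² = 29.67 at H/3 = 1.333 m; rectangular part P₂ = K_a q H = 31.28 at H/2 = 2.000 m.
ȳ = (P₁·1.333 + P₂·2.000)/(P₁+P₂) = 1.675 m.

1.68 m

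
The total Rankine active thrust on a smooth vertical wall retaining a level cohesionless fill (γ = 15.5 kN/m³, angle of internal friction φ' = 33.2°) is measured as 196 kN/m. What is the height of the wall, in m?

K_a = 0.2924. P_a = ½ K_a γ H² ⇒ H = √(2P_a/(K_a γ)).
H = √(2×196/(0.2924×15.5)) = 9.301 m.

9.30 m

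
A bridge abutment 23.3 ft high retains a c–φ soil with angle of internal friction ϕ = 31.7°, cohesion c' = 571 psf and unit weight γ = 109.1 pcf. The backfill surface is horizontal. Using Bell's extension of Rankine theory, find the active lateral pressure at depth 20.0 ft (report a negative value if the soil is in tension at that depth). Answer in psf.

K_a = (1 − sin φ)/(1 + sin φ) = 0.3111.
σ_a = K_a γ z − 2c√K_a = 0.3111×109.1×20.0 − 2×571×0.5577 = 41.82 psf.

41.8 psf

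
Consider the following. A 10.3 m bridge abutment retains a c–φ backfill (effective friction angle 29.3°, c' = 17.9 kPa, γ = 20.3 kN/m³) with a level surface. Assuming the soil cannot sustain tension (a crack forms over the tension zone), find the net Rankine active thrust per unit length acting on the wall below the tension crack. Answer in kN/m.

185 kN/m

K_a = 0.3428; √K_a = 0.5855.
Tension-crack depth z_c = 2c/(γ√K_a) = 2×17.9/(20.3×0.5855) = 3.012 m.
σ_a at base = K_a γ H − 2c√K_a = 0.3428×20.3×10.3 − 2×17.9×0.5855 = 50.72 kPa.
P_a = ½ × 50.72 × (H − z_c) = 0.5×50.72×7.288 = 184.8 kN/m.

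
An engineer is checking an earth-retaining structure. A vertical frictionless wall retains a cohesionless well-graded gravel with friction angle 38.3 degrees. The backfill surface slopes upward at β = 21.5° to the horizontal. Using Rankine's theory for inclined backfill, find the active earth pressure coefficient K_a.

K_a = cos β · (cos β − √(cos²β − cos²φ)) / (cos β + √(cos²β − cos²φ)).
cos β = 0.9304, cos φ = 0.7848, √(cos²β − cos²φ) = 0.4998.
K_a = 0.9304 × (0.9304 − 0.4998)/(0.9304 + 0.4998) = 0.2801.

0.280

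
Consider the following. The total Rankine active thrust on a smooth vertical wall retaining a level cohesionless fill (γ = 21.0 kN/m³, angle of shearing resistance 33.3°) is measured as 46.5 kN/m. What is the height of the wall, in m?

3.90 m

K_a = 0.2911. P_a = ½ K_a γ H² ⇒ H = √(2P_a/(K_a γ)).
H = √(2×46.5/(0.2911×21.0)) = 3.900 m.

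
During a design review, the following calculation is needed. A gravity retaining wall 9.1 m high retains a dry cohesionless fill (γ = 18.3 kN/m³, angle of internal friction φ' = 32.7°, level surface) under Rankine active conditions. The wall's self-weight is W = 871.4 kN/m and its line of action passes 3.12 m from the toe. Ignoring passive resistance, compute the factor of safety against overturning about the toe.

3.96

K_a = tan²(45° − 32.7°/2) = 0.2985.
P_a = ½K_aγH² = 0.5×0.2985×18.3×9.1² = 226.2 kN/m, acting at H/3 = 3.033 m above the base.
Overturning moment M_o = P_a × H/3 = 226.2 × 3.033 = 686.1.
Resisting moment M_r = W × 3.12 = 871.4 × 3.12 = 2719.
FS_overturning = M_r/M_o = 2719/686.1 = 3.963.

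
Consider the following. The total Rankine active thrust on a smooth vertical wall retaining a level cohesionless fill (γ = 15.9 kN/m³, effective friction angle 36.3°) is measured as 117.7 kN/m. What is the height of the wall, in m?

7.60 m

K_a = 0.2563. P_a = ½ K_a γ H² ⇒ H = √(2P_a/(K_a γ)).
H = √(2×117.7/(0.2563×15.9)) = 7.601 m.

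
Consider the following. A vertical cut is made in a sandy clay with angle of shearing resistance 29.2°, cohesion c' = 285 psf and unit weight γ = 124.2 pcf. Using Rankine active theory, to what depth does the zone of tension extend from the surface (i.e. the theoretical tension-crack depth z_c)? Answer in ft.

K_a = tan²(45° − 29.2°/2) = 0.3442; √K_a = 0.5867.
The active pressure is zero where K_a γ z = 2c√K_a, so z_c = 2c/(γ√K_a) = 2×285/(124.2×0.5867) = 7.822 ft.

7.82 ft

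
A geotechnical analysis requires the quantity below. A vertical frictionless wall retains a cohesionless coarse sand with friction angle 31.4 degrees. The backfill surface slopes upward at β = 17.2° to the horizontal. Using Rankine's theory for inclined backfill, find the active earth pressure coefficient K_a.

0.363

K_a = cos β · (cos β − √(cos²β − cos²φ)) / (cos β + √(cos²β − cos²φ)).
cos β = 0.9553, cos φ = 0.8536, √(cos²β − cos²φ) = 0.4290.
K_a = 0.9553 × (0.9553 − 0.4290)/(0.9553 + 0.4290) = 0.3632.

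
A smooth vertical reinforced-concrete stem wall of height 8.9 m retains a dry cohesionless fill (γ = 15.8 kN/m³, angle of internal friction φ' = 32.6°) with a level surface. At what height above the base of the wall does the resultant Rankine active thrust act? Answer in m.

K_a = 0.2997.
The pressure distribution is triangular, so the resultant acts at H/3 above the base = 8.9/3 = 2.967 m.

2.97 m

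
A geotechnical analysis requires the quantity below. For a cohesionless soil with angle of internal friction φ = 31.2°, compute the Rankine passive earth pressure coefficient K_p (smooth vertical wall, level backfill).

K_p = (1 + sin φ)/(1 − sin φ) = tan²(45° + 31.2°/2) = 3.150.

3.15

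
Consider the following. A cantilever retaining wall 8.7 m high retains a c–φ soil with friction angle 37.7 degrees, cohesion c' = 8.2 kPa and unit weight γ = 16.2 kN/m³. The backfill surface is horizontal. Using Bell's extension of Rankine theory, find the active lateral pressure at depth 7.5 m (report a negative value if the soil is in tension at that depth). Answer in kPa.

21.2 kPa

K_a = (1 − sin φ)/(1 + sin φ) = 0.2411.
σ_a = K_a γ z − 2c√K_a = 0.2411×16.2×7.5 − 2×8.2×0.4910 = 21.24 kPa.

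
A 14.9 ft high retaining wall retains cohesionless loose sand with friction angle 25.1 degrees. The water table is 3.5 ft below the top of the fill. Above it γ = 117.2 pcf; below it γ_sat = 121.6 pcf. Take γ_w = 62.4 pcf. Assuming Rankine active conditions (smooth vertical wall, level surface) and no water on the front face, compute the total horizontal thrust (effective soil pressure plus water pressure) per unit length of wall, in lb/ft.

K_a = tan²(45° − φ/2) = 0.4043.
γ' = 121.6 − 62.4 = 59.20 pcf. Depth below WT = 11.4 ft.
σ'_h at WT = K_a γ d_w = 165.8 psf; at base = 165.8 + K_a γ' × 11.4 = 438.7 psf.
P₁ (0–3.5 ft) = ½×165.8×3.5 = 290.2. P₂ (3.5–14.9 ft) = ½(165.8+438.7)×11.4 = 3446.
P_w = ½ γ_w h₂² = 0.5×62.4×11.4² = 4055. Total = 290.2+3446+4055 = 7791 lb/ft.

7790 lb/ft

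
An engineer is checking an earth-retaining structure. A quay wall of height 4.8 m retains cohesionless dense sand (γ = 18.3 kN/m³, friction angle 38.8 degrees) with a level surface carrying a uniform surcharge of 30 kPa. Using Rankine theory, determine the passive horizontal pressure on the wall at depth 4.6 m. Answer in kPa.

497 kPa

K_p = (1 + sin φ)/(1 − sin φ) = 4.356.
σ_v = γz + q = 18.3 × 4.6 + 30 = 114.2 kPa.
σ_h = K_p σ_v = 4.356 × 114.2 = 497.4 kPa.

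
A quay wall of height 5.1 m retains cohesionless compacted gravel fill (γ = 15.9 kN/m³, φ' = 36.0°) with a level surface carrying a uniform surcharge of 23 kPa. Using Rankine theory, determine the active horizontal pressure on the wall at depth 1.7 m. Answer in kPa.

K_a = (1 − sin φ)/(1 + sin φ) = 0.2596.
σ_v = γz + q = 15.9 × 1.7 + 23 = 50.03 kPa.
σ_h = K_a σ_v = 0.2596 × 50.03 = 12.99 kPa.

13.0 kPa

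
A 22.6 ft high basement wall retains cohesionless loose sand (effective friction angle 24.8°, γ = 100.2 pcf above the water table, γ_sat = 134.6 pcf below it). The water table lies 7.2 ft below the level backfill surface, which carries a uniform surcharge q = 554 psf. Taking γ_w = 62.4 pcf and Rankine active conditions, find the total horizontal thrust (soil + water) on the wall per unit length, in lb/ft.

21600 lb/ft

K_a = tan²(45° − φ/2) = 0.4090.
γ' = 134.6 − 62.4 = 72.20 pcf. h₂ = H − d_w = 15.4 ft.
σ'_h: at surface K_a·q = 226.6; at WT K_a(q+γd_w) = 521.6; at base K_a(q+γd_w+γ'h₂) = 976.4 psf.
P₁ = ½(226.6+521.6)×7.2 = 2694; P₂ = ½(521.6+976.4)×15.4 = 11530; P_w = ½γ_w h₂² = 7399.
Total = 2694+11530+7399 = 21630 lb/ft.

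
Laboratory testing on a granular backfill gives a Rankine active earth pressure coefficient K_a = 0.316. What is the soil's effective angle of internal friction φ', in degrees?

31.3°

K_a = tan²(45° − φ/2) ⇒ 45° − φ/2 = arctan(√0.316) = 29.34°.
φ = 2(45° − 29.34°) = 31.32°.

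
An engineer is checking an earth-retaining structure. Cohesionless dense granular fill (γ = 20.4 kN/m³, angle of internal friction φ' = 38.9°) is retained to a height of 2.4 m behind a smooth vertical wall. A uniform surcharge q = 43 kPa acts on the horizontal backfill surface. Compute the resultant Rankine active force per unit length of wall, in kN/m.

37.0 kN/m

K_a = tan²(45° − φ/2) = 0.2285.
Soil triangle: ½ K_a γ H² = 0.5×0.2285×20.4×2.4² = 13.43 kN/m.
Surcharge rectangle: K_a q H = 0.2285×43×2.4 = 23.58 kN/m.
Total = 13.43 + 23.58 = 37.01 kN/m.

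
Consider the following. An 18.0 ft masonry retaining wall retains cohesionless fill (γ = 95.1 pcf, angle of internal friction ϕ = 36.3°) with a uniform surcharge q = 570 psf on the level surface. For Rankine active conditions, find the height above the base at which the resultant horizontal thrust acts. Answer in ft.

K_a = 0.2563.
Triangular part P₁ = ½K_aγH² = 3948 at H/3 = 6.000 ft; rectangular part P₂ = K_a q H = 2629 at H/2 = 9.000 ft.
ȳ = (P₁·6.000 + P₂·9.000)/(P₁+P₂) = 7.199 ft.

7.20 ft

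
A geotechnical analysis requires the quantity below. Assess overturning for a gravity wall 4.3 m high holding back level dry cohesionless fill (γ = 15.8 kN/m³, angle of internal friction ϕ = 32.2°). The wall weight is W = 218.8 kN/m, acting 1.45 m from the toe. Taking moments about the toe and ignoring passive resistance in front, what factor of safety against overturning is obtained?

K_a = tan²(45° − 32.2°/2) = 0.3047.
P_a = ½K_aγH² = 0.5×0.3047×15.8×4.3² = 44.51 kN/m, acting at H/3 = 1.433 m above the base.
Overturning moment M_o = P_a × H/3 = 44.51 × 1.433 = 63.80.
Resisting moment M_r = W × 1.45 = 218.8 × 1.45 = 317.3.
FS_overturning = M_r/M_o = 317.3/63.80 = 4.973.

4.97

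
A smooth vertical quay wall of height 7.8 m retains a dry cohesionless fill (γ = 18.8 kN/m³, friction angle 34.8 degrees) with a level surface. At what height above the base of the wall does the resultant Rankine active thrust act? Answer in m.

K_a = 0.2733.
The pressure distribution is triangular, so the resultant acts at H/3 above the base = 7.8/3 = 2.600 m.

2.60 m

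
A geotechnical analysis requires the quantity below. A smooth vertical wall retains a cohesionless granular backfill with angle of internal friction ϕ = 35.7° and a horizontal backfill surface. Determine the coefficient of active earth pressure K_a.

0.263

K_a = (1 − sin φ)/(1 + sin φ) = (1 − sin 35.7°)/(1 + sin 35.7°) = 0.2630.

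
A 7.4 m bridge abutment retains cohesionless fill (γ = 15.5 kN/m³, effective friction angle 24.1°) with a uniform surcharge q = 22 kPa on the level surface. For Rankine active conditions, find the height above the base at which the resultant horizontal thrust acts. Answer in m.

K_a = 0.4201.
Triangular part P₁ = ½K_aγH² = 178.3 at H/3 = 2.467 m; rectangular part P₂ = K_a q H = 68.40 at H/2 = 3.700 m.
ȳ = (P₁·2.467 + P₂·3.700)/(P₁+P₂) = 2.809 m.

2.81 m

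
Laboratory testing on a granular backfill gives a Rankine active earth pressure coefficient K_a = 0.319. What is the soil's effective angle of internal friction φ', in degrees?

31.1°

K_a = tan²(45° − φ/2) ⇒ 45° − φ/2 = arctan(√0.319) = 29.46°.
φ = 2(45° − 29.46°) = 31.08°.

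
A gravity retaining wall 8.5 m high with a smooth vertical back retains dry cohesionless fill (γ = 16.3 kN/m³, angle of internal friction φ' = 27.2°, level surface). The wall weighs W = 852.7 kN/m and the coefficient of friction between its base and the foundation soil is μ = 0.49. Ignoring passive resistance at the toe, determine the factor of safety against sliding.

1.90

K_a = tan²(45° − 27.2°/2) = 0.3726.
P_a = ½K_aγH² = 0.5×0.3726×16.3×8.5² = 219.4 kN/m, acting at H/3 = 2.833 m above the base.
FS_sliding = μW / P_a = 0.49×852.7 / 219.4 = 1.904.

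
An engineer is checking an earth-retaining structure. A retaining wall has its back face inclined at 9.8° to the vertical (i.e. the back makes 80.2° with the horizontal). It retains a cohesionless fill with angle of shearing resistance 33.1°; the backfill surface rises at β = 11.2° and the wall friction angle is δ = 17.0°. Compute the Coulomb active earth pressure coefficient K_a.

K_a = sin²(α+φ) / [sin²α · sin(α−δ) · (1 + √{sin(φ+δ)sin(φ−β) / (sin(α−δ)sin(α+β))})²].
With α = 80.2°, φ = 33.1°, δ = 17.0°, β = 11.2°: K_a = 0.3967.

0.397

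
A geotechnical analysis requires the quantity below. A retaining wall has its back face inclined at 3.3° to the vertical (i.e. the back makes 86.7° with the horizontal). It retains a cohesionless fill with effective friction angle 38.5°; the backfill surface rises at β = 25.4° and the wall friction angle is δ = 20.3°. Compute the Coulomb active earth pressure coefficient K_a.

K_a = sin²(α+φ) / [sin²α · sin(α−δ) · (1 + √{sin(φ+δ)sin(φ−β) / (sin(α−δ)sin(α+β))})²].
With α = 86.7°, φ = 38.5°, δ = 20.3°, β = 25.4°: K_a = 0.3347.

0.335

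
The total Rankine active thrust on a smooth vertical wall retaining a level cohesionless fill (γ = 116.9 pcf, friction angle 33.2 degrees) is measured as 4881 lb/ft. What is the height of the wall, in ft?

K_a = 0.2924. P_a = ½ K_a γ H² ⇒ H = √(2P_a/(K_a γ)).
H = √(2×4881/(0.2924×116.9)) = 16.90 ft.

16.9 ft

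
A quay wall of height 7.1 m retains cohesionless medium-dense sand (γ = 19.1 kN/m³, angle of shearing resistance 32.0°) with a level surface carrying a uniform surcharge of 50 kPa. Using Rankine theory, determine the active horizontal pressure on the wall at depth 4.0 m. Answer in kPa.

38.8 kPa

K_a = (1 − sin φ)/(1 + sin φ) = 0.3073.
σ_v = γz + q = 19.1 × 4.0 + 50 = 126.4 kPa.
σ_h = K_a σ_v = 0.3073 × 126.4 = 38.84 kPa.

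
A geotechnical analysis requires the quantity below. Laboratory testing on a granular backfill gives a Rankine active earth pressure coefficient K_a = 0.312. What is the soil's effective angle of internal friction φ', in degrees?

K_a = tan²(45° − φ/2) ⇒ 45° − φ/2 = arctan(√0.312) = 29.19°.
φ = 2(45° − 29.19°) = 31.63°.

31.6°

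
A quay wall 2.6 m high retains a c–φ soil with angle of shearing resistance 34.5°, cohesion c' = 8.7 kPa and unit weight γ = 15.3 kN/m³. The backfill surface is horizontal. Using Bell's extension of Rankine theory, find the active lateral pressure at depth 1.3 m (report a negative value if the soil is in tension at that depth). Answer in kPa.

-3.65 kPa

K_a = (1 − sin φ)/(1 + sin φ) = 0.2768.
σ_a = K_a γ z − 2c√K_a = 0.2768×15.3×1.3 − 2×8.7×0.5261 = -3.649 kPa.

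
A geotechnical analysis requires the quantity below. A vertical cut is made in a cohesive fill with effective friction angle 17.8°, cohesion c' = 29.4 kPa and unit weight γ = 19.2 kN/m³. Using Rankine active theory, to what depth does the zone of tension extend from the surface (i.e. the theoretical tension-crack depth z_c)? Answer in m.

K_a = tan²(45° − 17.8°/2) = 0.5318; √K_a = 0.7292.
The active pressure is zero where K_a γ z = 2c√K_a, so z_c = 2c/(γ√K_a) = 2×29.4/(19.2×0.7292) = 4.200 m.

4.20 m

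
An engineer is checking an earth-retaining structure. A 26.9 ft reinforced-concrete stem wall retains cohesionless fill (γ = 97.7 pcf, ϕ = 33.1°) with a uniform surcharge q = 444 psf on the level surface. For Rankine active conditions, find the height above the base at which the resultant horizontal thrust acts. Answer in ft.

10.1 ft

K_a = 0.2936.
Triangular part P₁ = ½K_aγH² = 10380 at H/3 = 8.967 ft; rectangular part P₂ = K_a q H = 3506 at H/2 = 13.45 ft.
ȳ = (P₁·8.967 + P₂·13.45)/(P₁+P₂) = 10.10 ft.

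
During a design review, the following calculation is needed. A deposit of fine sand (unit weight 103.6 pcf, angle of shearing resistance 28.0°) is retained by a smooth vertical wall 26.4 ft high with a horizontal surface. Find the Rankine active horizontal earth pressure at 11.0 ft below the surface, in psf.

411 psf

K_a = (1 − sin φ)/(1 + sin φ) = 0.3610.
σ_h = K_a γ z = 0.3610 × 103.6 × 11.0 = 411.4 psf.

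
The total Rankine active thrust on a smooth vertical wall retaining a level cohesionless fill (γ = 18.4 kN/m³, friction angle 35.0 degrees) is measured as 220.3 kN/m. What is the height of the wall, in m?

9.40 m

K_a = 0.2710. P_a = ½ K_a γ H² ⇒ H = √(2P_a/(K_a γ)).
H = √(2×220.3/(0.2710×18.4)) = 9.400 m.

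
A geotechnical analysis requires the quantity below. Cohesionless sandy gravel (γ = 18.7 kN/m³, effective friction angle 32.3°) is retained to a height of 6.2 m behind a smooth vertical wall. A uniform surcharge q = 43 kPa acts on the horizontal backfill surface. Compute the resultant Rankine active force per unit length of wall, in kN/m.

K_a = tan²(45° − φ/2) = 0.3035.
Soil triangle: ½ K_a γ H² = 0.5×0.3035×18.7×6.2² = 109.1 kN/m.
Surcharge rectangle: K_a q H = 0.3035×43×6.2 = 80.91 kN/m.
Total = 109.1 + 80.91 = 190.0 kN/m.

190 kN/m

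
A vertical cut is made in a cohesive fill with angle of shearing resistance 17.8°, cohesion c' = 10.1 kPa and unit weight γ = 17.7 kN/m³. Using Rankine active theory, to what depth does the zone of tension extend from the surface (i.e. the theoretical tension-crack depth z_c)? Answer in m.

1.57 m

K_a = tan²(45° − 17.8°/2) = 0.5318; √K_a = 0.7292.
The active pressure is zero where K_a γ z = 2c√K_a, so z_c = 2c/(γ√K_a) = 2×10.1/(17.7×0.7292) = 1.565 m.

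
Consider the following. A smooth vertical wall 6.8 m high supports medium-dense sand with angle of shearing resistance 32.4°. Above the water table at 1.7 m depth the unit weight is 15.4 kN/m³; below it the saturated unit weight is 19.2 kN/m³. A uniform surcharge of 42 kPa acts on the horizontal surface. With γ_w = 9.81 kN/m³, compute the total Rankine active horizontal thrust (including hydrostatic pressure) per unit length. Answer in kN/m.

K_a = tan²(45° − φ/2) = 0.3022.
γ' = 19.2 − 9.81 = 9.390 kN/m³. h₂ = H − d_w = 5.1 m.
σ'_h: at surface K_a·q = 12.69; at WT K_a(q+γd_w) = 20.61; at base K_a(q+γd_w+γ'h₂) = 35.08 kPa.
P₁ = ½(12.69+20.61)×1.7 = 28.30; P₂ = ½(20.61+35.08)×5.1 = 142.0; P_w = ½γ_w h₂² = 127.6.
Total = 28.30+142.0+127.6 = 297.9 kN/m.

298 kN/m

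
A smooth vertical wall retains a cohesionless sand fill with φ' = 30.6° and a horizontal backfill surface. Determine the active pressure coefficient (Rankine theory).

0.325

K_a = tan²(45° − φ/2) = tan²(29.70°) = 0.3253.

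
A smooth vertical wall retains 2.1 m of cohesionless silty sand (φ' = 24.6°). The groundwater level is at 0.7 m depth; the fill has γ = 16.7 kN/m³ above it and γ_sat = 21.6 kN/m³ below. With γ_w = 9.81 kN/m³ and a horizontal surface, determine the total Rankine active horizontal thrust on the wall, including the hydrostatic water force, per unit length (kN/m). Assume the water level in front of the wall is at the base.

K_a = tan²(45° − φ/2) = 0.4121.
γ' = 21.6 − 9.81 = 11.79 kN/m³. Depth below WT = 1.4 m.
σ'_h at WT = K_a γ d_w = 4.818 kPa; at base = 4.818 + K_a γ' × 1.4 = 11.62 kPa.
P₁ (0–0.7 m) = ½×4.818×0.7 = 1.686. P₂ (0.7–2.1 m) = ½(4.818+11.62)×1.4 = 11.51.
P_w = ½ γ_w h₂² = 0.5×9.81×1.4² = 9.614. Total = 1.686+11.51+9.614 = 22.81 kN/m.

22.8 kN/m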